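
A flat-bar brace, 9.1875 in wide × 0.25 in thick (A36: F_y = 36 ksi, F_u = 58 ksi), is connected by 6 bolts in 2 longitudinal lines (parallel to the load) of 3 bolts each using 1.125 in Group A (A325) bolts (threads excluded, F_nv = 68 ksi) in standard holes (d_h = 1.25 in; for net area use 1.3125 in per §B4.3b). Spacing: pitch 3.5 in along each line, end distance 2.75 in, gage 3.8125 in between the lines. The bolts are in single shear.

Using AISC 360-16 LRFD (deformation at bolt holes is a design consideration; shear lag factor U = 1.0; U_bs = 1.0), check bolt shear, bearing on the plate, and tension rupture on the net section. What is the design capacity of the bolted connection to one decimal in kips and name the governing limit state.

71.4 kips (net-section rupture governs)

Bolt shear: A_b = π(1.125)²/4 = 0.99402 in². φR_n = 0.75 × 68 × 0.99402 × 6 × 1 = 304.2 kips.
Bearing (0.25 in plate, F_u = 58 ksi): end bolts L_c = 2.75 − 1.25/2 = 2.125, R_n = min(1.2×2.125×0.25×58, 2.4×1.125×0.25×58) = 36.975 kips/bolt; interior L_c = 3.5 − 1.25 = 2.25, R_n = 39.15 kips/bolt. φR_n = 0.75 × (2×36.975 + 4×39.15) = 172.9 kips.
Tension rupture (net): A_n = (9.1875 − 2×1.3125)×0.25 = 1.6406 in² (U = 1.0, A_e = A_n). φR_n = 0.75 × 58 × 1.6406 = 71.4 kips.
Governing: min(304.2, 172.9, 71.4) = 71.4 kips → net-section rupture.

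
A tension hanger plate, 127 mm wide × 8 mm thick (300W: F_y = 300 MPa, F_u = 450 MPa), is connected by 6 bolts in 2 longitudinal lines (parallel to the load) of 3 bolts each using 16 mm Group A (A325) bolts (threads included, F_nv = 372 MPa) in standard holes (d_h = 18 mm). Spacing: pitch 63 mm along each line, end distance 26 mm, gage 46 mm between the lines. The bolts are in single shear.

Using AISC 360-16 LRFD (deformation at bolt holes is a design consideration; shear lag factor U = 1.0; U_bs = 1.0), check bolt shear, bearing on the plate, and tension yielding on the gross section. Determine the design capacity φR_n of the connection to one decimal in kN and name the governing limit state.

Bolt shear: A_b = π(16)²/4 = 201.06 mm². φR_n = 0.75 × 372 × 201.06 × 6 × 1 = 336.6 kN.
Bearing (8 mm plate, F_u = 450 MPa): end bolts L_c = 26 − 18/2 = 17, R_n = min(1.2×17×8×450, 2.4×16×8×450) = 73.44 kN/bolt; interior L_c = 63 − 18 = 45, R_n = 138.24 kN/bolt. φR_n = 0.75 × (2×73.44 + 4×138.24) = 524.9 kN.
Tension yield (gross): A_g = 127×8 = 1016 mm². φR_n = 0.90 × 300 × 1016 = 274.3 kN.
Governing: min(336.6, 524.9, 274.3) = 274.3 kN → gross-section yield.

274.3 kN (gross-section yield governs)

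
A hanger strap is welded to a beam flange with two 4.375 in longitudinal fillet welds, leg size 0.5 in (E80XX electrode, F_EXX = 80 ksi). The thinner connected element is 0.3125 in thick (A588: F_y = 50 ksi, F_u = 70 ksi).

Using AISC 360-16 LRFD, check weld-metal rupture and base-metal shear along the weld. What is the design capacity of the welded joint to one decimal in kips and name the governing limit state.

Weld metal: throat = 0.707×0.5 = 0.3535 in, L = 2×4.375 = 8.75 in. φR_n = 0.75 × 0.6 × 80 × 0.3535 × 8.75 = 111.4 kips.
Base metal shear (0.3125 in plate): yield φR_n = 1.0×0.6×50×0.3125×8.75 = 82.0 kips; rupture φR_n = 0.75×0.6×70×0.3125×8.75 = 86.1 kips; take 82.0 kips (yield).
Governing: min(111.4, 82.0) = 82.0 kips → base-metal shear.

82.0 kips (base-metal shear governs)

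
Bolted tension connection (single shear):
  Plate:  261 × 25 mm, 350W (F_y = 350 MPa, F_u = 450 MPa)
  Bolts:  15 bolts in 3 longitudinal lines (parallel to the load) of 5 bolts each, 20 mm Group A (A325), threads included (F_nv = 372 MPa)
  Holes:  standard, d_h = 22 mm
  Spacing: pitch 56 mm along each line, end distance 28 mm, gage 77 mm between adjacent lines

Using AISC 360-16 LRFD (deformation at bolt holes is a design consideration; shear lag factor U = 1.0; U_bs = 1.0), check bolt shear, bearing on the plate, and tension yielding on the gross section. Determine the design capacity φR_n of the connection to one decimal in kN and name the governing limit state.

Bolt shear: A_b = π(20)²/4 = 314.16 mm². φR_n = 0.75 × 372 × 314.16 × 15 × 1 = 1314.8 kN.
Bearing (25 mm plate, F_u = 450 MPa): end bolts L_c = 28 − 22/2 = 17, R_n = min(1.2×17×25×450, 2.4×20×25×450) = 229.5 kN/bolt; interior L_c = 56 − 22 = 34, R_n = 459 kN/bolt. φR_n = 0.75 × (3×229.5 + 12×459) = 4647.4 kN.
Tension yield (gross): A_g = 261×25 = 6525 mm². φR_n = 0.90 × 350 × 6525 = 2055.4 kN.
Governing: min(1314.8, 4647.4, 2055.4) = 1314.8 kN → bolt shear.

1314.8 kN (bolt shear governs)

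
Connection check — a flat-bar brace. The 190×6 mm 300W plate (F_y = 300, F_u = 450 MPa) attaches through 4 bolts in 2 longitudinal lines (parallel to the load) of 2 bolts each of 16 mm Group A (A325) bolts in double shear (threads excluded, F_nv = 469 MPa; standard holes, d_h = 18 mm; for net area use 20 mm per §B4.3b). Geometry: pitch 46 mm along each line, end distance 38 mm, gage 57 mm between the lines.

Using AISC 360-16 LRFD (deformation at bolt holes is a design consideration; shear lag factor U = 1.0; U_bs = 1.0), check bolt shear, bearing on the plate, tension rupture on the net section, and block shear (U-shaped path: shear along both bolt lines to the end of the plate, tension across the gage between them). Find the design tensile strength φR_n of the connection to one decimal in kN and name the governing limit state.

206.1 kN (block shear governs)

Bolt shear: A_b = π(16)²/4 = 201.06 mm². φR_n = 0.75 × 469 × 201.06 × 4 × 2 = 565.8 kN.
Bearing (6 mm plate, F_u = 450 MPa): end bolts L_c = 38 − 18/2 = 29, R_n = min(1.2×29×6×450, 2.4×16×6×450) = 93.96 kN/bolt; interior L_c = 46 − 18 = 28, R_n = 90.72 kN/bolt. φR_n = 0.75 × (2×93.96 + 2×90.72) = 277.0 kN.
Tension rupture (net): A_n = (190 − 2×20)×6 = 900 mm² (U = 1.0, A_e = A_n). φR_n = 0.75 × 450 × 900 = 303.8 kN.
Block shear: shear path 2×[38+1×46] = 2×84 mm, A_gv = 1008, A_nv = 2×(84 − 1.5×20)×6 = 648 mm²; tension across gage: (57 − 1×20)×6 = 222 mm². R_n = min(0.6×450×648, 0.6×300×1008) + 1.0×450×222 = min(174.96, 181.44) + 99.9 = 274.86 kN. φR_n = 0.75 × 274.86 = 206.1 kN.
Governing: min(565.8, 277.0, 303.8, 206.1) = 206.1 kN → block shear.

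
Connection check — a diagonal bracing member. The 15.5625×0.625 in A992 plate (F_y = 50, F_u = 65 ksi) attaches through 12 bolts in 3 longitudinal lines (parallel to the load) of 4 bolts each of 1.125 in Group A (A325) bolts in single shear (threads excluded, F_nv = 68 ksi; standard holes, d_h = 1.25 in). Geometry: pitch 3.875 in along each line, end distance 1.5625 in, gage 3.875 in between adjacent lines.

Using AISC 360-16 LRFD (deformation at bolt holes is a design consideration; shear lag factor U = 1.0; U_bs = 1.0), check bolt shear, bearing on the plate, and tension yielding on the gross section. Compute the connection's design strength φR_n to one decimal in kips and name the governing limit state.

Bolt shear: A_b = π(1.125)²/4 = 0.99402 in². φR_n = 0.75 × 68 × 0.99402 × 12 × 1 = 608.3 kips.
Bearing (0.625 in plate, F_u = 65 ksi): end bolts L_c = 1.5625 − 1.25/2 = 0.9375, R_n = min(1.2×0.9375×0.625×65, 2.4×1.125×0.625×65) = 45.703 kips/bolt; interior L_c = 3.875 − 1.25 = 2.625, R_n = 109.69 kips/bolt. φR_n = 0.75 × (3×45.703 + 9×109.69) = 843.2 kips.
Tension yield (gross): A_g = 15.5625×0.625 = 9.7266 in². φR_n = 0.90 × 50 × 9.7266 = 437.7 kips.
Governing: min(608.3, 843.2, 437.7) = 437.7 kips → gross-section yield.

437.7 kips (gross-section yield governs)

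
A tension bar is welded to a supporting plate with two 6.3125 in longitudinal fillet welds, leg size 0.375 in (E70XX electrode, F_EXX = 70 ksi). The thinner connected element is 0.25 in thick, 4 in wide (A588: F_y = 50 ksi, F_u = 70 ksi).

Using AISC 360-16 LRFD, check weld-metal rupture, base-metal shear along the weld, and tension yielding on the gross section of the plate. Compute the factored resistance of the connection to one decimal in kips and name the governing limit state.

45.0 kips (gross-section yield governs)

Weld metal: throat = 0.707×0.375 = 0.26513 in, L = 2×6.3125 = 12.625 in. φR_n = 0.75 × 0.6 × 70 × 0.26513 × 12.625 = 105.4 kips.
Base metal shear (0.25 in plate): yield φR_n = 1.0×0.6×50×0.25×12.625 = 94.7 kips; rupture φR_n = 0.75×0.6×70×0.25×12.625 = 99.4 kips; take 94.7 kips (yield).
Tension yield (gross): A_g = 4×0.25 = 1 in². φR_n = 0.90 × 50 × 1 = 45.0 kips.
Governing: min(105.4, 94.7, 45.0) = 45.0 kips → gross-section yield.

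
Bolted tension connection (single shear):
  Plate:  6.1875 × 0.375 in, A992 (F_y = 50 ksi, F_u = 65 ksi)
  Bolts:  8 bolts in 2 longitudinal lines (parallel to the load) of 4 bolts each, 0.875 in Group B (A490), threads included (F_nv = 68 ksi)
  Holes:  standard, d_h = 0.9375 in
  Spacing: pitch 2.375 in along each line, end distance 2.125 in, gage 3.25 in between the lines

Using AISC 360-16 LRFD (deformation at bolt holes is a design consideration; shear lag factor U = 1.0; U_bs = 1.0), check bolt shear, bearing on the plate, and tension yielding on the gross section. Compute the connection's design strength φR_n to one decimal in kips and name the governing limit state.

Bolt shear: A_b = π(0.875)²/4 = 0.60132 in². φR_n = 0.75 × 68 × 0.60132 × 8 × 1 = 245.3 kips.
Bearing (0.375 in plate, F_u = 65 ksi): end bolts L_c = 2.125 − 0.9375/2 = 1.65625, R_n = min(1.2×1.65625×0.375×65, 2.4×0.875×0.375×65) = 48.445 kips/bolt; interior L_c = 2.375 − 0.9375 = 1.4375, R_n = 42.047 kips/bolt. φR_n = 0.75 × (2×48.445 + 6×42.047) = 261.9 kips.
Tension yield (gross): A_g = 6.1875×0.375 = 2.3203 in². φR_n = 0.90 × 50 × 2.3203 = 104.4 kips.
Governing: min(245.3, 261.9, 104.4) = 104.4 kips → gross-section yield.

104.4 kips (gross-section yield governs)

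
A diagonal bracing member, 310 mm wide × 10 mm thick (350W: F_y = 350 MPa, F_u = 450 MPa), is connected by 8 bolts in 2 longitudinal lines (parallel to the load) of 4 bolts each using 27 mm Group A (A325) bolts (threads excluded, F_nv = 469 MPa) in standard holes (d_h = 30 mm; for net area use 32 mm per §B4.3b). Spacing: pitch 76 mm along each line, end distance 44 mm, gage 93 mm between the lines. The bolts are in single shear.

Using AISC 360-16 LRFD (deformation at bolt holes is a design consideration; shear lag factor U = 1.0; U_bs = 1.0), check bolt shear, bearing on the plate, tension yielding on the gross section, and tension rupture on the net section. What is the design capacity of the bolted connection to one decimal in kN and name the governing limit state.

Bolt shear: A_b = π(27)²/4 = 572.56 mm². φR_n = 0.75 × 469 × 572.56 × 8 × 1 = 1611.2 kN.
Bearing (10 mm plate, F_u = 450 MPa): end bolts L_c = 44 − 30/2 = 29, R_n = min(1.2×29×10×450, 2.4×27×10×450) = 156.6 kN/bolt; interior L_c = 76 − 30 = 46, R_n = 248.4 kN/bolt. φR_n = 0.75 × (2×156.6 + 6×248.4) = 1352.7 kN.
Tension yield (gross): A_g = 310×10 = 3100 mm². φR_n = 0.90 × 350 × 3100 = 976.5 kN.
Tension rupture (net): A_n = (310 − 2×32)×10 = 2460 mm² (U = 1.0, A_e = A_n). φR_n = 0.75 × 450 × 2460 = 830.3 kN.
Governing: min(1611.2, 1352.7, 976.5, 830.3) = 830.3 kN → net-section rupture.

830.3 kN (net-section rupture governs)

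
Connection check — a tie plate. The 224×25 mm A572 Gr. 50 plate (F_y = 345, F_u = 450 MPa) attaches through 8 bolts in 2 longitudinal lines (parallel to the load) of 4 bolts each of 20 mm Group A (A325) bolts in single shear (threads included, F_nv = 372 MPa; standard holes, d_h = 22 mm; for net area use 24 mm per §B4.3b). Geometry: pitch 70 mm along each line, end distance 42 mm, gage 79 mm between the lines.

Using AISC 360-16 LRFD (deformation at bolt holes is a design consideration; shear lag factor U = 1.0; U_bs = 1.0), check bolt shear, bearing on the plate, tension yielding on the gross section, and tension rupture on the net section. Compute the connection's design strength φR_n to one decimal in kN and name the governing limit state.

701.2 kN (bolt shear governs)

Bolt shear: A_b = π(20)²/4 = 314.16 mm². φR_n = 0.75 × 372 × 314.16 × 8 × 1 = 701.2 kN.
Bearing (25 mm plate, F_u = 450 MPa): end bolts L_c = 42 − 22/2 = 31, R_n = min(1.2×31×25×450, 2.4×20×25×450) = 418.5 kN/bolt; interior L_c = 70 − 22 = 48, R_n = 540 kN/bolt. φR_n = 0.75 × (2×418.5 + 6×540) = 3057.8 kN.
Tension yield (gross): A_g = 224×25 = 5600 mm². φR_n = 0.90 × 345 × 5600 = 1738.8 kN.
Tension rupture (net): A_n = (224 − 2×24)×25 = 4400 mm² (U = 1.0, A_e = A_n). φR_n = 0.75 × 450 × 4400 = 1485.0 kN.
Governing: min(701.2, 3057.8, 1738.8, 1485.0) = 701.2 kN → bolt shear.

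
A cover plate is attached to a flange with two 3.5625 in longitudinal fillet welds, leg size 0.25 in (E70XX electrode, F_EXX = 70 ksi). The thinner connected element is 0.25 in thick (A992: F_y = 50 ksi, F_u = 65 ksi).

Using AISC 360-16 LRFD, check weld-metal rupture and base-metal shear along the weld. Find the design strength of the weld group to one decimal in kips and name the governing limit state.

39.7 kips (weld metal governs)

Weld metal: throat = 0.707×0.25 = 0.17675 in, L = 2×3.5625 = 7.125 in. φR_n = 0.75 × 0.6 × 70 × 0.17675 × 7.125 = 39.7 kips.
Base metal shear (0.25 in plate): yield φR_n = 1.0×0.6×50×0.25×7.125 = 53.4 kips; rupture φR_n = 0.75×0.6×65×0.25×7.125 = 52.1 kips; take 52.1 kips (rupture).
Governing: min(39.7, 52.1) = 39.7 kips → weld metal.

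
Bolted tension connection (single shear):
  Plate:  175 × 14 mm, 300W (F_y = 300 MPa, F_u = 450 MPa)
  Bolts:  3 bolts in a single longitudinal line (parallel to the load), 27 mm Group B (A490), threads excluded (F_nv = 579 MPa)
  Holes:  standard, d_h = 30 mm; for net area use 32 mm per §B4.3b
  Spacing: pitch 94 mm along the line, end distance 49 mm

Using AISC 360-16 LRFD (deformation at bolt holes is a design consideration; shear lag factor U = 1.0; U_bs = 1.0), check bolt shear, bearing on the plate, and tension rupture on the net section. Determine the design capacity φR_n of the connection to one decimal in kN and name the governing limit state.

675.7 kN (net-section rupture governs)

Bolt shear: A_b = π(27)²/4 = 572.56 mm². φR_n = 0.75 × 579 × 572.56 × 3 × 1 = 745.9 kN.
Bearing (14 mm plate, F_u = 450 MPa): end bolts L_c = 49 − 30/2 = 34, R_n = min(1.2×34×14×450, 2.4×27×14×450) = 257.04 kN/bolt; interior L_c = 94 − 30 = 64, R_n = 408.24 kN/bolt. φR_n = 0.75 × (1×257.04 + 2×408.24) = 805.1 kN.
Tension rupture (net): A_n = (175 − 1×32)×14 = 2002 mm² (U = 1.0, A_e = A_n). φR_n = 0.75 × 450 × 2002 = 675.7 kN.
Governing: min(745.9, 805.1, 675.7) = 675.7 kN → net-section rupture.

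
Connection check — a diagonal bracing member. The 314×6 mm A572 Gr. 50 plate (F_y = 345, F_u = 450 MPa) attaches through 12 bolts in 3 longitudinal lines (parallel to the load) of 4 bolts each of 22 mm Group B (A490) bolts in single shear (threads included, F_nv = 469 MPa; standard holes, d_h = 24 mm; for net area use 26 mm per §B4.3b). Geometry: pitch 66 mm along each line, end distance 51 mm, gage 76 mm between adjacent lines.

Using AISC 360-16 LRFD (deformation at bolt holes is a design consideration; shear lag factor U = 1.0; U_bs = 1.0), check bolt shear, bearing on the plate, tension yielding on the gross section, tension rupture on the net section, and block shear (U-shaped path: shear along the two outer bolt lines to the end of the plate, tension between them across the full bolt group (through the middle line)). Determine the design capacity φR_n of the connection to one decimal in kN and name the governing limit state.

477.9 kN (net-section rupture governs)

Bolt shear: A_b = π(22)²/4 = 380.13 mm². φR_n = 0.75 × 469 × 380.13 × 12 × 1 = 1604.5 kN.
Bearing (6 mm plate, F_u = 450 MPa): end bolts L_c = 51 − 24/2 = 39, R_n = min(1.2×39×6×450, 2.4×22×6×450) = 126.36 kN/bolt; interior L_c = 66 − 24 = 42, R_n = 136.08 kN/bolt. φR_n = 0.75 × (3×126.36 + 9×136.08) = 1202.9 kN.
Tension yield (gross): A_g = 314×6 = 1884 mm². φR_n = 0.90 × 345 × 1884 = 585.0 kN.
Tension rupture (net): A_n = (314 − 3×26)×6 = 1416 mm² (U = 1.0, A_e = A_n). φR_n = 0.75 × 450 × 1416 = 477.9 kN.
Block shear: shear path 2×[51+3×66] = 2×249 mm, A_gv = 2988, A_nv = 2×(249 − 3.5×26)×6 = 1896 mm²; tension across gage: (152 − 2×26)×6 = 600 mm². R_n = min(0.6×450×1896, 0.6×345×2988) + 1.0×450×600 = min(511.92, 618.52) + 270 = 781.92 kN. φR_n = 0.75 × 781.92 = 586.4 kN.
Governing: min(1604.5, 1202.9, 585.0, 477.9, 586.4) = 477.9 kN → net-section rupture.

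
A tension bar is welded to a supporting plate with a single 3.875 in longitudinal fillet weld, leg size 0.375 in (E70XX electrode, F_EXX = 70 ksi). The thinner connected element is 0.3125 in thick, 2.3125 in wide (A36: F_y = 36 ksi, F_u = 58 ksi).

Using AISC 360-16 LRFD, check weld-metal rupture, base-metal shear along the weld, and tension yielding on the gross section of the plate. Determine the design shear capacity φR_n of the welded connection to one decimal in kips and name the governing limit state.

Weld metal: throat = 0.707×0.375 = 0.26513 in, L = 3.875 in. φR_n = 0.75 × 0.6 × 70 × 0.26513 × 3.875 = 32.4 kips.
Base metal shear (0.3125 in plate): yield φR_n = 1.0×0.6×36×0.3125×3.875 = 26.2 kips; rupture φR_n = 0.75×0.6×58×0.3125×3.875 = 31.6 kips; take 26.2 kips (yield).
Tension yield (gross): A_g = 2.3125×0.3125 = 0.72266 in². φR_n = 0.90 × 36 × 0.72266 = 23.4 kips.
Governing: min(32.4, 26.2, 23.4) = 23.4 kips → gross-section yield.

23.4 kips (gross-section yield governs)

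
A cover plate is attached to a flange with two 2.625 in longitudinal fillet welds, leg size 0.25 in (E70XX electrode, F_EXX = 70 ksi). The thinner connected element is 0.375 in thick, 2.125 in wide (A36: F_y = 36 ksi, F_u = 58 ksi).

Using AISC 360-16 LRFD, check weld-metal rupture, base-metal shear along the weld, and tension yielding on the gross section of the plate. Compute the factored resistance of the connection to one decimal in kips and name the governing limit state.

25.8 kips (gross-section yield governs)

Weld metal: throat = 0.707×0.25 = 0.17675 in, L = 2×2.625 = 5.25 in. φR_n = 0.75 × 0.6 × 70 × 0.17675 × 5.25 = 29.2 kips.
Base metal shear (0.375 in plate): yield φR_n = 1.0×0.6×36×0.375×5.25 = 42.5 kips; rupture φR_n = 0.75×0.6×58×0.375×5.25 = 51.4 kips; take 42.5 kips (yield).
Tension yield (gross): A_g = 2.125×0.375 = 0.79688 in². φR_n = 0.90 × 36 × 0.79688 = 25.8 kips.
Governing: min(29.2, 42.5, 25.8) = 25.8 kips → gross-section yield.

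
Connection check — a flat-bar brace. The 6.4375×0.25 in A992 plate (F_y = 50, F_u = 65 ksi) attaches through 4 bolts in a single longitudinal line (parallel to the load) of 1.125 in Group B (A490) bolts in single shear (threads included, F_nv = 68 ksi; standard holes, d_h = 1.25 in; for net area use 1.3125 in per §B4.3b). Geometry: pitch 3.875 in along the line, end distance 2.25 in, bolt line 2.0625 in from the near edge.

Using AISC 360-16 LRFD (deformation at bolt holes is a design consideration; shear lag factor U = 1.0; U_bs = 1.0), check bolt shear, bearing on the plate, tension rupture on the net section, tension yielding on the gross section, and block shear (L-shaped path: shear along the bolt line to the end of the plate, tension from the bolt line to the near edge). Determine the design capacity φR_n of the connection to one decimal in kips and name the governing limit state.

62.5 kips (net-section rupture governs)

Bolt shear: A_b = π(1.125)²/4 = 0.99402 in². φR_n = 0.75 × 68 × 0.99402 × 4 × 1 = 202.8 kips.
Bearing (0.25 in plate, F_u = 65 ksi): end bolts L_c = 2.25 − 1.25/2 = 1.625, R_n = min(1.2×1.625×0.25×65, 2.4×1.125×0.25×65) = 31.688 kips/bolt; interior L_c = 3.875 − 1.25 = 2.625, R_n = 43.875 kips/bolt. φR_n = 0.75 × (1×31.688 + 3×43.875) = 122.5 kips.
Tension rupture (net): A_n = (6.4375 − 1×1.3125)×0.25 = 1.2813 in² (U = 1.0, A_e = A_n). φR_n = 0.75 × 65 × 1.2813 = 62.5 kips.
Tension yield (gross): A_g = 6.4375×0.25 = 1.6094 in². φR_n = 0.90 × 50 × 1.6094 = 72.4 kips.
Block shear: shear path 1×[2.25+3×3.875] = 1×13.875 in, A_gv = 3.4688, A_nv = 1×(13.875 − 3.5×1.3125)×0.25 = 2.3203 in²; tension to near edge: (2.0625 − 0.5×1.3125)×0.25 = 0.35156 in². R_n = min(0.6×65×2.3203, 0.6×50×3.4688) + 1.0×65×0.35156 = min(90.492, 104.06) + 22.851 = 113.34 kips. φR_n = 0.75 × 113.34 = 85.0 kips.
Governing: min(202.8, 122.5, 62.5, 72.4, 85.0) = 62.5 kips → net-section rupture.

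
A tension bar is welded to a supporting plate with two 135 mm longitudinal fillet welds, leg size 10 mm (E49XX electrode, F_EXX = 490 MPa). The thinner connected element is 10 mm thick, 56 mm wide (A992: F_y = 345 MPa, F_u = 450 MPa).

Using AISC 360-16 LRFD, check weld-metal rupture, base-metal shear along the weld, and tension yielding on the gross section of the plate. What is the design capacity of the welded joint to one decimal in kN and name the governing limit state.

Weld metal: throat = 0.707×10 = 7.07 mm, L = 2×135 = 270 mm. φR_n = 0.75 × 0.6 × 490 × 7.07 × 270 = 420.9 kN.
Base metal shear (10 mm plate): yield φR_n = 1.0×0.6×345×10×270 = 558.9 kN; rupture φR_n = 0.75×0.6×450×10×270 = 546.8 kN; take 546.8 kN (rupture).
Tension yield (gross): A_g = 56×10 = 560 mm². φR_n = 0.90 × 345 × 560 = 173.9 kN.
Governing: min(420.9, 546.8, 173.9) = 173.9 kN → gross-section yield.

173.9 kN (gross-section yield governs)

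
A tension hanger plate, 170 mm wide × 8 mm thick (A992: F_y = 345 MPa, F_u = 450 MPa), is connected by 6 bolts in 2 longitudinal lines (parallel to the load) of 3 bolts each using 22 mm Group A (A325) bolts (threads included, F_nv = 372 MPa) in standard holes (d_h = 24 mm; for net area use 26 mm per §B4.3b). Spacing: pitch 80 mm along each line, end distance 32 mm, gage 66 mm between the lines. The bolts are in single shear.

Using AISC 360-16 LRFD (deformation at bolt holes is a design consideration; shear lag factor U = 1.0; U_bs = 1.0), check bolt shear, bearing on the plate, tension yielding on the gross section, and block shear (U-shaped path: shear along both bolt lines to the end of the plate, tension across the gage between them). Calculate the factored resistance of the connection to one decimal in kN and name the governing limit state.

422.3 kN (gross-section yield governs)

Bolt shear: A_b = π(22)²/4 = 380.13 mm². φR_n = 0.75 × 372 × 380.13 × 6 × 1 = 636.3 kN.
Bearing (8 mm plate, F_u = 450 MPa): end bolts L_c = 32 − 24/2 = 20, R_n = min(1.2×20×8×450, 2.4×22×8×450) = 86.4 kN/bolt; interior L_c = 80 − 24 = 56, R_n = 190.08 kN/bolt. φR_n = 0.75 × (2×86.4 + 4×190.08) = 699.8 kN.
Tension yield (gross): A_g = 170×8 = 1360 mm². φR_n = 0.90 × 345 × 1360 = 422.3 kN.
Block shear: shear path 2×[32+2×80] = 2×192 mm, A_gv = 3072, A_nv = 2×(192 − 2.5×26)×8 = 2032 mm²; tension across gage: (66 − 1×26)×8 = 320 mm². R_n = min(0.6×450×2032, 0.6×345×3072) + 1.0×450×320 = min(548.64, 635.9) + 144 = 692.64 kN. φR_n = 0.75 × 692.64 = 519.5 kN.
Governing: min(636.3, 699.8, 422.3, 519.5) = 422.3 kN → gross-section yield.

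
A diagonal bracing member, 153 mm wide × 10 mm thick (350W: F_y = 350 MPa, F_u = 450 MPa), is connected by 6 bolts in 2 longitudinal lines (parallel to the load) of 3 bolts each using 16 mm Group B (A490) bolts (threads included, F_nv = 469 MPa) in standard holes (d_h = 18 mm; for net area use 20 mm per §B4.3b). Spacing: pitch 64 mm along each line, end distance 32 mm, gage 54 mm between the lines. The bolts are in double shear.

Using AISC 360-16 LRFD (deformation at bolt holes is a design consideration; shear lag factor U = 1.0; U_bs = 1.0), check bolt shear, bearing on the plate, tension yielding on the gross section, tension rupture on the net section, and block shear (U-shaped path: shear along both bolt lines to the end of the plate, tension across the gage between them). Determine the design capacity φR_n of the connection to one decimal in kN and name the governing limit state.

Bolt shear: A_b = π(16)²/4 = 201.06 mm². φR_n = 0.75 × 469 × 201.06 × 6 × 2 = 848.7 kN.
Bearing (10 mm plate, F_u = 450 MPa): end bolts L_c = 32 − 18/2 = 23, R_n = min(1.2×23×10×450, 2.4×16×10×450) = 124.2 kN/bolt; interior L_c = 64 − 18 = 46, R_n = 172.8 kN/bolt. φR_n = 0.75 × (2×124.2 + 4×172.8) = 704.7 kN.
Tension yield (gross): A_g = 153×10 = 1530 mm². φR_n = 0.90 × 350 × 1530 = 482.0 kN.
Tension rupture (net): A_n = (153 − 2×20)×10 = 1130 mm² (U = 1.0, A_e = A_n). φR_n = 0.75 × 450 × 1130 = 381.4 kN.
Block shear: shear path 2×[32+2×64] = 2×160 mm, A_gv = 3200, A_nv = 2×(160 − 2.5×20)×10 = 2200 mm²; tension across gage: (54 − 1×20)×10 = 340 mm². R_n = min(0.6×450×2200, 0.6×350×3200) + 1.0×450×340 = min(594, 672) + 153 = 747 kN. φR_n = 0.75 × 747 = 560.3 kN.
Governing: min(848.7, 704.7, 482.0, 381.4, 560.3) = 381.4 kN → net-section rupture.

381.4 kN (net-section rupture governs)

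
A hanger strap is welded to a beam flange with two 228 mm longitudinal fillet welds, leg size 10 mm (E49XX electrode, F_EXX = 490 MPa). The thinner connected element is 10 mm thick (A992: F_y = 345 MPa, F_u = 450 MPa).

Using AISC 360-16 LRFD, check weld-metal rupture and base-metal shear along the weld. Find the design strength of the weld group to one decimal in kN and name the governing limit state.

Weld metal: throat = 0.707×10 = 7.07 mm, L = 2×228 = 456 mm. φR_n = 0.75 × 0.6 × 490 × 7.07 × 456 = 710.9 kN.
Base metal shear (10 mm plate): yield φR_n = 1.0×0.6×345×10×456 = 943.9 kN; rupture φR_n = 0.75×0.6×450×10×456 = 923.4 kN; take 923.4 kN (rupture).
Governing: min(710.9, 923.4) = 710.9 kN → weld metal.

710.9 kN (weld metal governs)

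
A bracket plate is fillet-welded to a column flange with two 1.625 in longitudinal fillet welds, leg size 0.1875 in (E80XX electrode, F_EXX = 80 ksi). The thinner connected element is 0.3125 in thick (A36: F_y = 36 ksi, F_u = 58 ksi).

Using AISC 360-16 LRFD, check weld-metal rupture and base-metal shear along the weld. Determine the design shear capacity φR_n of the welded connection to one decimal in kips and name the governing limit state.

15.5 kips (weld metal governs)

Weld metal: throat = 0.707×0.1875 = 0.13256 in, L = 2×1.625 = 3.25 in. φR_n = 0.75 × 0.6 × 80 × 0.13256 × 3.25 = 15.5 kips.
Base metal shear (0.3125 in plate): yield φR_n = 1.0×0.6×36×0.3125×3.25 = 21.9 kips; rupture φR_n = 0.75×0.6×58×0.3125×3.25 = 26.5 kips; take 21.9 kips (yield).
Governing: min(15.5, 21.9) = 15.5 kips → weld metal.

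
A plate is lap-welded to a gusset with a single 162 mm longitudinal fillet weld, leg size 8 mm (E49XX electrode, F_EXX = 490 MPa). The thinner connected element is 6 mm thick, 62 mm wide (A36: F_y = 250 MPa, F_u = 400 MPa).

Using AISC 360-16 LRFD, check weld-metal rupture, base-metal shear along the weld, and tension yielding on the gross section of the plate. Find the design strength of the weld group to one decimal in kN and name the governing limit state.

Weld metal: throat = 0.707×8 = 5.656 mm, L = 162 mm. φR_n = 0.75 × 0.6 × 490 × 5.656 × 162 = 202.0 kN.
Base metal shear (6 mm plate): yield φR_n = 1.0×0.6×250×6×162 = 145.8 kN; rupture φR_n = 0.75×0.6×400×6×162 = 175.0 kN; take 145.8 kN (yield).
Tension yield (gross): A_g = 62×6 = 372 mm². φR_n = 0.90 × 250 × 372 = 83.7 kN.
Governing: min(202.0, 145.8, 83.7) = 83.7 kN → gross-section yield.

83.7 kN (gross-section yield governs)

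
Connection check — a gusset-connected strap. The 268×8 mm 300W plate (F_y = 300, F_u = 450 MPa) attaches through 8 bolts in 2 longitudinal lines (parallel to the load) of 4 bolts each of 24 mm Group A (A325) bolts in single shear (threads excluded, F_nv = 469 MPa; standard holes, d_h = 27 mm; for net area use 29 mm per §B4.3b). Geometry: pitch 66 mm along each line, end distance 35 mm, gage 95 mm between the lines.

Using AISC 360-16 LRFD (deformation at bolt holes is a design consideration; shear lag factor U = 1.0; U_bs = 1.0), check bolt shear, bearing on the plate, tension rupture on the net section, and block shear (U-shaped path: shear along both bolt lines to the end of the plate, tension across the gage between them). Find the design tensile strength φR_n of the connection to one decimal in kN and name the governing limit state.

567.0 kN (net-section rupture governs)

Bolt shear: A_b = π(24)²/4 = 452.39 mm². φR_n = 0.75 × 469 × 452.39 × 8 × 1 = 1273.0 kN.
Bearing (8 mm plate, F_u = 450 MPa): end bolts L_c = 35 − 27/2 = 21.5, R_n = min(1.2×21.5×8×450, 2.4×24×8×450) = 92.88 kN/bolt; interior L_c = 66 − 27 = 39, R_n = 168.48 kN/bolt. φR_n = 0.75 × (2×92.88 + 6×168.48) = 897.5 kN.
Tension rupture (net): A_n = (268 − 2×29)×8 = 1680 mm² (U = 1.0, A_e = A_n). φR_n = 0.75 × 450 × 1680 = 567.0 kN.
Block shear: shear path 2×[35+3×66] = 2×233 mm, A_gv = 3728, A_nv = 2×(233 − 3.5×29)×8 = 2104 mm²; tension across gage: (95 − 1×29)×8 = 528 mm². R_n = min(0.6×450×2104, 0.6×300×3728) + 1.0×450×528 = min(568.08, 671.04) + 237.6 = 805.68 kN. φR_n = 0.75 × 805.68 = 604.3 kN.
Governing: min(1273.0, 897.5, 567.0, 604.3) = 567.0 kN → net-section rupture.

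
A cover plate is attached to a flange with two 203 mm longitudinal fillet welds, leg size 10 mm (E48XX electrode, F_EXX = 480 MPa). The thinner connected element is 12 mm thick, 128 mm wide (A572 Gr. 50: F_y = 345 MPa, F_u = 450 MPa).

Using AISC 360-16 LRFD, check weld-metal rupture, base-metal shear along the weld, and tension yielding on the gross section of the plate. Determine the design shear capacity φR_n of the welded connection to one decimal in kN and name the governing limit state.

476.9 kN (gross-section yield governs)

Weld metal: throat = 0.707×10 = 7.07 mm, L = 2×203 = 406 mm. φR_n = 0.75 × 0.6 × 480 × 7.07 × 406 = 620.0 kN.
Base metal shear (12 mm plate): yield φR_n = 1.0×0.6×345×12×406 = 1008.5 kN; rupture φR_n = 0.75×0.6×450×12×406 = 986.6 kN; take 986.6 kN (rupture).
Tension yield (gross): A_g = 128×12 = 1536 mm². φR_n = 0.90 × 345 × 1536 = 476.9 kN.
Governing: min(620.0, 986.6, 476.9) = 476.9 kN → gross-section yield.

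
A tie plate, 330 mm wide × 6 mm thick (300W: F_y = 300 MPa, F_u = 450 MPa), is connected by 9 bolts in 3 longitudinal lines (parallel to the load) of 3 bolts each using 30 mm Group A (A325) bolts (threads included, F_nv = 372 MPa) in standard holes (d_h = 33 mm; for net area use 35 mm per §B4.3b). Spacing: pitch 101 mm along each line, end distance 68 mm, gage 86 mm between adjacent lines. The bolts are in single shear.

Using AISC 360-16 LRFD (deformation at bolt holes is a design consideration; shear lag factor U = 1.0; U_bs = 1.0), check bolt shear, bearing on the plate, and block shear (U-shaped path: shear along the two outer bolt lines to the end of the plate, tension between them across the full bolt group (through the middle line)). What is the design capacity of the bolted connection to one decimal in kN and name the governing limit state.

644.0 kN (block shear governs)

Bolt shear: A_b = π(30)²/4 = 706.86 mm². φR_n = 0.75 × 372 × 706.86 × 9 × 1 = 1774.9 kN.
Bearing (6 mm plate, F_u = 450 MPa): end bolts L_c = 68 − 33/2 = 51.5, R_n = min(1.2×51.5×6×450, 2.4×30×6×450) = 166.86 kN/bolt; interior L_c = 101 − 33 = 68, R_n = 194.4 kN/bolt. φR_n = 0.75 × (3×166.86 + 6×194.4) = 1250.2 kN.
Block shear: shear path 2×[68+2×101] = 2×270 mm, A_gv = 3240, A_nv = 2×(270 − 2.5×35)×6 = 2190 mm²; tension across gage: (172 − 2×35)×6 = 612 mm². R_n = min(0.6×450×2190, 0.6×300×3240) + 1.0×450×612 = min(591.3, 583.2) + 275.4 = 858.6 kN. φR_n = 0.75 × 858.6 = 644.0 kN.
Governing: min(1774.9, 1250.2, 644.0) = 644.0 kN → block shear.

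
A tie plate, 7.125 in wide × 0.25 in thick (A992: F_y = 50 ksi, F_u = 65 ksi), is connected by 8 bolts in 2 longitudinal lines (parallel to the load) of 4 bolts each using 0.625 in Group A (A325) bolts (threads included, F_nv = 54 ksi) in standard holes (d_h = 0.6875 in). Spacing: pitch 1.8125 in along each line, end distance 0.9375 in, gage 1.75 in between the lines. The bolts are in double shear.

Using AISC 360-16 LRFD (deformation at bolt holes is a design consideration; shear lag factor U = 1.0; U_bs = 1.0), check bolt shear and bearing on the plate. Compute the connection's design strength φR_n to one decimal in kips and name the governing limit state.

Bolt shear: A_b = π(0.625)²/4 = 0.3068 in². φR_n = 0.75 × 54 × 0.3068 × 8 × 2 = 198.8 kips.
Bearing (0.25 in plate, F_u = 65 ksi): end bolts L_c = 0.9375 − 0.6875/2 = 0.59375, R_n = min(1.2×0.59375×0.25×65, 2.4×0.625×0.25×65) = 11.578 kips/bolt; interior L_c = 1.8125 − 0.6875 = 1.125, R_n = 21.938 kips/bolt. φR_n = 0.75 × (2×11.578 + 6×21.938) = 116.1 kips.
Governing: min(198.8, 116.1) = 116.1 kips → bearing.

116.1 kips (bearing governs)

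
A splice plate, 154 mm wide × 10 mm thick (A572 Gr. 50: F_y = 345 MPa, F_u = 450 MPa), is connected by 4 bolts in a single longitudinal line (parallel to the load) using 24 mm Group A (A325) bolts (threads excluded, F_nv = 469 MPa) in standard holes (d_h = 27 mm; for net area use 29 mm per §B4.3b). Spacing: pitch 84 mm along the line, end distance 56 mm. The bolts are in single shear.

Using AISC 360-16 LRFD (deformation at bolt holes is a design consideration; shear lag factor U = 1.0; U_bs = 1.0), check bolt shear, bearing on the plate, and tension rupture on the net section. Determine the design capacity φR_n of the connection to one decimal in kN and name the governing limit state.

Bolt shear: A_b = π(24)²/4 = 452.39 mm². φR_n = 0.75 × 469 × 452.39 × 4 × 1 = 636.5 kN.
Bearing (10 mm plate, F_u = 450 MPa): end bolts L_c = 56 − 27/2 = 42.5, R_n = min(1.2×42.5×10×450, 2.4×24×10×450) = 229.5 kN/bolt; interior L_c = 84 − 27 = 57, R_n = 259.2 kN/bolt. φR_n = 0.75 × (1×229.5 + 3×259.2) = 755.3 kN.
Tension rupture (net): A_n = (154 − 1×29)×10 = 1250 mm² (U = 1.0, A_e = A_n). φR_n = 0.75 × 450 × 1250 = 421.9 kN.
Governing: min(636.5, 755.3, 421.9) = 421.9 kN → net-section rupture.

421.9 kN (net-section rupture governs)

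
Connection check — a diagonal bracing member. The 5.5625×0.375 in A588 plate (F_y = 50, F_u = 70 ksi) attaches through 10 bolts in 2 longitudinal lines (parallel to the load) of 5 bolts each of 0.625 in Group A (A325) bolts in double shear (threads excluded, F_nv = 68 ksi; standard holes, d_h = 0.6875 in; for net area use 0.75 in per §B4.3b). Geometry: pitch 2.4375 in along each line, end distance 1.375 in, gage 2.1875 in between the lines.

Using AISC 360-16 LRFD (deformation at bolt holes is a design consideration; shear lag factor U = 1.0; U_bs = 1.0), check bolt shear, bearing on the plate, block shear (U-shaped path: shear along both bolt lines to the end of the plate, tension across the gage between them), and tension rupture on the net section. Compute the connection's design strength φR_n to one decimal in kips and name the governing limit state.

80.0 kips (net-section rupture governs)

Bolt shear: A_b = π(0.625)²/4 = 0.3068 in². φR_n = 0.75 × 68 × 0.3068 × 10 × 2 = 312.9 kips.
Bearing (0.375 in plate, F_u = 70 ksi): end bolts L_c = 1.375 − 0.6875/2 = 1.03125, R_n = min(1.2×1.03125×0.375×70, 2.4×0.625×0.375×70) = 32.484 kips/bolt; interior L_c = 2.4375 − 0.6875 = 1.75, R_n = 39.375 kips/bolt. φR_n = 0.75 × (2×32.484 + 8×39.375) = 285.0 kips.
Block shear: shear path 2×[1.375+4×2.4375] = 2×11.125 in, A_gv = 8.3438, A_nv = 2×(11.125 − 4.5×0.75)×0.375 = 5.8125 in²; tension across gage: (2.1875 − 1×0.75)×0.375 = 0.53906 in². R_n = min(0.6×70×5.8125, 0.6×50×8.3438) + 1.0×70×0.53906 = min(244.13, 250.31) + 37.734 = 281.86 kips. φR_n = 0.75 × 281.86 = 211.4 kips.
Tension rupture (net): A_n = (5.5625 − 2×0.75)×0.375 = 1.5234 in² (U = 1.0, A_e = A_n). φR_n = 0.75 × 70 × 1.5234 = 80.0 kips.
Governing: min(312.9, 285.0, 211.4, 80.0) = 80.0 kips → net-section rupture.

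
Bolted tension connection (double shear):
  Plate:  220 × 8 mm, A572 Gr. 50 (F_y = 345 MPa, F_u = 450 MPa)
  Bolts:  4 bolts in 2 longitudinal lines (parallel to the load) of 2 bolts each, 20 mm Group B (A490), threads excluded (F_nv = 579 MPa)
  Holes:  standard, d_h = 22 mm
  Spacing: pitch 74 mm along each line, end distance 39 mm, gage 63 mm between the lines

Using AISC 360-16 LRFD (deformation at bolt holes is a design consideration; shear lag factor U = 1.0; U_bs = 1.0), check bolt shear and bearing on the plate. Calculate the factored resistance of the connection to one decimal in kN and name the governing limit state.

440.6 kN (bearing governs)

Bolt shear: A_b = π(20)²/4 = 314.16 mm². φR_n = 0.75 × 579 × 314.16 × 4 × 2 = 1091.4 kN.
Bearing (8 mm plate, F_u = 450 MPa): end bolts L_c = 39 − 22/2 = 28, R_n = min(1.2×28×8×450, 2.4×20×8×450) = 120.96 kN/bolt; interior L_c = 74 − 22 = 52, R_n = 172.8 kN/bolt. φR_n = 0.75 × (2×120.96 + 2×172.8) = 440.6 kN.
Governing: min(1091.4, 440.6) = 440.6 kN → bearing.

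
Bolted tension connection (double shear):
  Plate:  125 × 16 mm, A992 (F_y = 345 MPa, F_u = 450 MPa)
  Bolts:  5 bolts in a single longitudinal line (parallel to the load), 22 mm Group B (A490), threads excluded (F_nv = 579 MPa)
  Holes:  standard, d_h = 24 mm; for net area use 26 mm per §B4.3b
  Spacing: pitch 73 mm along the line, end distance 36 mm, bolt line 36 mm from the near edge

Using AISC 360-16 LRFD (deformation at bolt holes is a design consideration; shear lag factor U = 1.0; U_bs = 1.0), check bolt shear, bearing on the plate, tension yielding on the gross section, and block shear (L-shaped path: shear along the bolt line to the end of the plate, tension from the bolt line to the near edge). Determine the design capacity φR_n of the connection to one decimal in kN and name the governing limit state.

621.0 kN (gross-section yield governs)

Bolt shear: A_b = π(22)²/4 = 380.13 mm². φR_n = 0.75 × 579 × 380.13 × 5 × 2 = 1650.7 kN.
Bearing (16 mm plate, F_u = 450 MPa): end bolts L_c = 36 − 24/2 = 24, R_n = min(1.2×24×16×450, 2.4×22×16×450) = 207.36 kN/bolt; interior L_c = 73 − 24 = 49, R_n = 380.16 kN/bolt. φR_n = 0.75 × (1×207.36 + 4×380.16) = 1296.0 kN.
Tension yield (gross): A_g = 125×16 = 2000 mm². φR_n = 0.90 × 345 × 2000 = 621.0 kN.
Block shear: shear path 1×[36+4×73] = 1×328 mm, A_gv = 5248, A_nv = 1×(328 − 4.5×26)×16 = 3376 mm²; tension to near edge: (36 − 0.5×26)×16 = 368 mm². R_n = min(0.6×450×3376, 0.6×345×5248) + 1.0×450×368 = min(911.52, 1086.3) + 165.6 = 1077.1 kN. φR_n = 0.75 × 1077.1 = 807.8 kN.
Governing: min(1650.7, 1296.0, 621.0, 807.8) = 621.0 kN → gross-section yield.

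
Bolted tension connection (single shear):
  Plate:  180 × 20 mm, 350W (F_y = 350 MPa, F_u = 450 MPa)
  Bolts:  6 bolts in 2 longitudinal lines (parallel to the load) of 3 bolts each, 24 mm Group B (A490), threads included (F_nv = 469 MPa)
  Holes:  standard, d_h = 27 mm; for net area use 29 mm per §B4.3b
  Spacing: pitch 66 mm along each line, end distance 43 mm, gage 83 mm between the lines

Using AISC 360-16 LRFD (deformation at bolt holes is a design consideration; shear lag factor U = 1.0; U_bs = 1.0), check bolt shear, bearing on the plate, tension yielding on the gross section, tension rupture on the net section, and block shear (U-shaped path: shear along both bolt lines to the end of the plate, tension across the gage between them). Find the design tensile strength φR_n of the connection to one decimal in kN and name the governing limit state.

823.5 kN (net-section rupture governs)

Bolt shear: A_b = π(24)²/4 = 452.39 mm². φR_n = 0.75 × 469 × 452.39 × 6 × 1 = 954.8 kN.
Bearing (20 mm plate, F_u = 450 MPa): end bolts L_c = 43 − 27/2 = 29.5, R_n = min(1.2×29.5×20×450, 2.4×24×20×450) = 318.6 kN/bolt; interior L_c = 66 − 27 = 39, R_n = 421.2 kN/bolt. φR_n = 0.75 × (2×318.6 + 4×421.2) = 1741.5 kN.
Tension yield (gross): A_g = 180×20 = 3600 mm². φR_n = 0.90 × 350 × 3600 = 1134.0 kN.
Tension rupture (net): A_n = (180 − 2×29)×20 = 2440 mm² (U = 1.0, A_e = A_n). φR_n = 0.75 × 450 × 2440 = 823.5 kN.
Block shear: shear path 2×[43+2×66] = 2×175 mm, A_gv = 7000, A_nv = 2×(175 − 2.5×29)×20 = 4100 mm²; tension across gage: (83 − 1×29)×20 = 1080 mm². R_n = min(0.6×450×4100, 0.6×350×7000) + 1.0×450×1080 = min(1107, 1470) + 486 = 1593 kN. φR_n = 0.75 × 1593 = 1194.8 kN.
Governing: min(954.8, 1741.5, 1134.0, 823.5, 1194.8) = 823.5 kN → net-section rupture.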